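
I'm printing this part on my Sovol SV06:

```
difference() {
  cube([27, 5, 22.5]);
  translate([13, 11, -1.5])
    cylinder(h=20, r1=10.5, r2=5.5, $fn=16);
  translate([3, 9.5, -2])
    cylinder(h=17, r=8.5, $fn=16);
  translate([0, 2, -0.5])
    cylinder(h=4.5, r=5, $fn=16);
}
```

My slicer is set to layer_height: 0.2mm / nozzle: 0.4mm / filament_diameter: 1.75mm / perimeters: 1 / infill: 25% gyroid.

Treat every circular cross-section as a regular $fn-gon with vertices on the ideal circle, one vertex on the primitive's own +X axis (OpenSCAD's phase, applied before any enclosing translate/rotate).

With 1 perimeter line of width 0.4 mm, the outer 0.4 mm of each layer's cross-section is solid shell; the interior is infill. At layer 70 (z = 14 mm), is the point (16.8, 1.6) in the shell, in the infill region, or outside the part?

infill

At z = 14 mm: the cube is present — its section is the full 27×5 rectangle; the cone at (13, 11) contributes a regular 16-gon of circumradius 6.625 (interpolated between r1=10.5 and r2=5.5 at t=0.775); the r=8.5 cylinder at (3, 9.5) contributes a regular 16-gon of circumradius 8.5; the cylinder at (0, 2) is not intersected at this z (z outside [-0.5, 4]); Subtracting the remaining from the first: starting from the 27×5 cube, the cone at (13, 11) partially overlaps it — only the 1.91 mm² overlap (of its 134.37 mm²) is removed, clipping the outline; the r=8.5 cylinder at (3, 9.5) partially overlaps it — only the 30.53 mm² overlap (of its 221.19 mm²) is removed, clipping the outline — 1 connected region. Overall, the cross-section is a single solid region. The nearest boundary edge runs (27.00, 0.00)→(0.00, 0.00); distance from the point to it = 1.60 mm. The point is inside the cross-section and 1.60 mm from the nearest boundary — more than the 0.4 mm shell width (1 × 0.4), so it's in the infill interior.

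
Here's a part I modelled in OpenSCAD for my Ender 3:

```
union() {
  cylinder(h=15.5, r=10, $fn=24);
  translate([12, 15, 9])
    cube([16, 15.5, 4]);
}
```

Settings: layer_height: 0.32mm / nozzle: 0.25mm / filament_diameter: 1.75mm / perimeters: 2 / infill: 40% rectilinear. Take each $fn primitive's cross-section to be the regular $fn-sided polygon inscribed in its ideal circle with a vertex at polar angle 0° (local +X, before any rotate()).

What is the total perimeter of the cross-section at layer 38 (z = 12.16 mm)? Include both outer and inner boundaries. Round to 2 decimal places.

125.65 mm

At z = 12.16 mm: the r=10 cylinder gives a regular 24-gon of circumradius 10 (constant along its height) (perimeter = 2·24·10.000·sin(180°/24) = 62.65 mm); the cube at (12, 15) is present — its section is the full 16×15.5 rectangle (perimeter 63.00 mm); Merging all regions: the 2 present regions are separate (no shared area or edge), so areas and boundary lengths simply add and each stays a separate island — boundary = 125.65 mm. Overall, the cross-section has 2 separate islands. Total boundary length (outer) = 125.65 mm.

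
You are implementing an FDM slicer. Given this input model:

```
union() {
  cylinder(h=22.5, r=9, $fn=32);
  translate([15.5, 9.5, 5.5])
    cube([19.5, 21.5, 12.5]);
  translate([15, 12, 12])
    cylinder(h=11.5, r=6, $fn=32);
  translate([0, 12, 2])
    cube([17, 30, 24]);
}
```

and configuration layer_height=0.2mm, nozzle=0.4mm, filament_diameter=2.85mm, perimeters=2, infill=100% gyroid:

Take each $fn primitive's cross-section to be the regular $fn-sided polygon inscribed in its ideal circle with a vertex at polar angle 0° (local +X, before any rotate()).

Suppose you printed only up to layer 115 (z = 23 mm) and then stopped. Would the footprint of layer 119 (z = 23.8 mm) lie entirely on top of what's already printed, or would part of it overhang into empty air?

entirely on top

Compare the two slices. At z = 23: the cylinder does not reach this height (z outside [0, 22.5]); the cube at (15.5, 9.5) is absent (z outside [5.5, 18]); the r=6 cylinder at (15, 12) gives a regular 32-gon of circumradius 6 (constant along its height) (area = (32/2)·6.000²·sin(360°/32) = 112.37 mm²); the cube at (0, 12) is present — its section is the full 17×30 rectangle (area 510.00 mm²); Combining (union): the regions partially overlap — summed areas 622.37 mm² minus the doubly-counted overlap 39.83 mm² gives 582.55 mm² — area = 582.55 mm². At z = 23.8: the cylinder does not reach this height (z outside [0, 22.5]); the cube at (15.5, 9.5) does not reach this height (z outside [5.5, 18]); the cylinder at (15, 12) is not intersected at this z (z outside [12, 23.5]); the cube at (0, 12) is present — its section is the full 17×30 rectangle (area 510.00 mm²); Combining (union): only the 17×30 cube at (0, 12) is present, so the union is just that shape — area = 510.00 mm². Checking containment: the cross-section at z = 23.8 is a subset of the cross-section at z = 23.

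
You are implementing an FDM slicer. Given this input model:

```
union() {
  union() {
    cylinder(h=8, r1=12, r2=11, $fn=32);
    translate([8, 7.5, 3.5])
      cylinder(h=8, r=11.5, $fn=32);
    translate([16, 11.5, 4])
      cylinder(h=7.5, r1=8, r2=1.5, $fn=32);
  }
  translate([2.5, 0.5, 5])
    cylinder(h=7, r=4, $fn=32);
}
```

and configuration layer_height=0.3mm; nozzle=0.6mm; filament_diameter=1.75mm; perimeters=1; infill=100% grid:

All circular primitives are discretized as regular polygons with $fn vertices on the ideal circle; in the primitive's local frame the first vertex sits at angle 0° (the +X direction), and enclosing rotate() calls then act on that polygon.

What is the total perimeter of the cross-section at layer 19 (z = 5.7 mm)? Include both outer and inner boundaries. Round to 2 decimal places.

At z = 5.7 mm: the cone (r1=12→r2=11) has section circumradius 11.287 here — a regular 32-gon (perimeter = 2·32·11.287·sin(180°/32) = 70.81 mm); the cylinder at (8, 7.5): section is a regular 32-gon, circumradius r=11.5 (perimeter = 2·32·11.500·sin(180°/32) = 72.14 mm); the cone at (16, 11.5) contributes a regular 32-gon of circumradius 6.527 (interpolated between r1=8 and r2=1.5 at t=0.227) (perimeter = 2·32·6.527·sin(180°/32) = 40.94 mm); Combining (union): the regions partially overlap (shared area 256.97 mm²), so the edge portions inside another operand are dropped and the merged outline is re-measured after clipping — boundary = 100.07 mm; the cylinder at (2.5, 0.5): section is a regular 32-gon, circumradius r=4 (perimeter = 2·32·4.000·sin(180°/32) = 25.09 mm); Merging all regions: the r=4 cylinder at (2.5, 0.5) lies entirely inside the result so far, so the union is just the result so far — boundary = 100.07 mm. Overall, the cross-section is a single solid region. Total boundary length (outer) = 100.07 mm.

100.07 mm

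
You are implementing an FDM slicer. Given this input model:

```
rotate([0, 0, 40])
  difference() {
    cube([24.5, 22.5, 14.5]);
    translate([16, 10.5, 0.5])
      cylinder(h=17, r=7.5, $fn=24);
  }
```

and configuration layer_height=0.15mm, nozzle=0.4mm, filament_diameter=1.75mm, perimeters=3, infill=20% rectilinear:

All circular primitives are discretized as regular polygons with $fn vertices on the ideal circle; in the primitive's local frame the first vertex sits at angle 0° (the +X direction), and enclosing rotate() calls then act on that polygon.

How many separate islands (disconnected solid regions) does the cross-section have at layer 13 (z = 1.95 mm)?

At z = 1.95 mm: the cube is present — its section is the full 24.5×22.5 rectangle; the r=7.5 cylinder at (16, 10.5) gives a regular 24-gon of circumradius 7.5 (constant along its height); Taking the first minus the rest: starting from the 24.5×22.5 cube, the r=7.5 cylinder at (16, 10.5) lies wholly inside it (removes its full 174.70 mm² and its 46.99 mm outline becomes a hole wall) — 1 connected region with 1 hole; (rotated 40° about Z; rotation is an isometry so areas/perimeters/island counts are preserved). Overall, the cross-section is one region with 1 hole. Island count = 1.

1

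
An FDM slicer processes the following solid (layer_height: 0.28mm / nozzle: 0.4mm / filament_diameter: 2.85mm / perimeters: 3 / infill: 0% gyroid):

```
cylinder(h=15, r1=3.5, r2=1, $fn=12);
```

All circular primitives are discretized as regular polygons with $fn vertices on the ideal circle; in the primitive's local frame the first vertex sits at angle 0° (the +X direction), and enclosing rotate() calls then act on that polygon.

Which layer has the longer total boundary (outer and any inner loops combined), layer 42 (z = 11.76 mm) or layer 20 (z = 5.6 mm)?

Layer 42 (z = 11.76): the cone contributes a regular 12-gon of circumradius 1.540 (interpolated between r1=3.5 and r2=1 at t=0.784) (perimeter = 2·12·1.540·sin(180°/12) = 9.57 mm). So its perimeter = 9.57 mm. Layer 20 (z = 5.6): the cone (r1=3.5→r2=1) has section circumradius 2.567 here — a regular 12-gon (perimeter = 2·12·2.567·sin(180°/12) = 15.94 mm). So its perimeter = 15.94 mm. Layer 20 is larger (15.94 vs 9.57 mm).

layer 20 (z = 5.6 mm)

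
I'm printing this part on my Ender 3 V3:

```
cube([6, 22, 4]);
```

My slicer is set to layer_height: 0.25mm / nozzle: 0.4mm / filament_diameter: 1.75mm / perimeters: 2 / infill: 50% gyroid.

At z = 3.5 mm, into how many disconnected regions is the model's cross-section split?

At z = 3.5 mm: the 6×22 cube contributes its full rectangle. The result has 1 disconnected region.

1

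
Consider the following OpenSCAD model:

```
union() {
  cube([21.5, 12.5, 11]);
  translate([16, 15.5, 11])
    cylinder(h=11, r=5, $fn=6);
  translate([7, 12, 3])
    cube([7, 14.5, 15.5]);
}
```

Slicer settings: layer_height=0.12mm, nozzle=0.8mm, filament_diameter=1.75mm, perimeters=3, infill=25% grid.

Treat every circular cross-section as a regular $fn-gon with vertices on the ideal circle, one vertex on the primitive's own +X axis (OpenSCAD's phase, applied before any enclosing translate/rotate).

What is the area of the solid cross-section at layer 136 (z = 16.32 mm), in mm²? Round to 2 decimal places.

151.91 mm²

At z = 16.32 mm: the cube is not intersected at this z (z outside [0, 11]); the r=5 cylinder at (16, 15.5) gives a regular 6-gon of circumradius 5 (constant along its height) (area = (6/2)·5.000²·sin(360°/6) = 64.95 mm²); the 7×14.5 cube at (7, 12) contributes its full rectangle (area 101.50 mm²); Taking the union: the regions partially overlap — summed areas 166.45 mm² minus the doubly-counted overlap 14.54 mm² gives 151.91 mm² — area = 151.91 mm². Overall, the cross-section is a single solid region. Net area = 151.91 mm².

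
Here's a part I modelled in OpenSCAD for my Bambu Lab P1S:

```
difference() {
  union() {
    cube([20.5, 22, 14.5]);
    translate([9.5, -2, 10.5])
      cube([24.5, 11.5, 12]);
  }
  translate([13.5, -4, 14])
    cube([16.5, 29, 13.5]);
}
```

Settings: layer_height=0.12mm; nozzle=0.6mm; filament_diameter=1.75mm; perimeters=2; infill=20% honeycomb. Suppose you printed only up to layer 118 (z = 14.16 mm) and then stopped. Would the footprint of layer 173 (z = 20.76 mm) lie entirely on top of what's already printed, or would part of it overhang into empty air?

Compare the two slices. At z = 14.16: the cube (footprint 20.5×22) is included at this height (area 451.00 mm²); the cube at (9.5, -2) (footprint 24.5×11.5) is included at this height (area 281.75 mm²); Taking the union: the regions partially overlap — summed areas 732.75 mm² minus the doubly-counted overlap 104.50 mm² gives 628.25 mm² — area = 628.25 mm²; the cube at (13.5, -4) is present — its section is the full 16.5×29 rectangle (area 478.50 mm²); Taking the first minus the rest: starting from the result so far (628.25 mm²), the 16.5×29 cube at (13.5, -4) partially overlaps it — only the 277.25 mm² overlap (of its 478.50 mm²) is removed, clipping the outline — area = 351.00 mm². At z = 20.76: the cube is not intersected at this z (z outside [0, 14.5]); the 24.5×11.5 cube at (9.5, -2) contributes its full rectangle (area 281.75 mm²); Taking the union: only the 24.5×11.5 cube at (9.5, -2) is present, so the union is just that shape — area = 281.75 mm²; the 16.5×29 cube at (13.5, -4) contributes its full rectangle (area 478.50 mm²); Subtracting the remaining from the first: starting from the result so far (281.75 mm²), the 16.5×29 cube at (13.5, -4) partially overlaps it — only the 189.75 mm² overlap (of its 478.50 mm²) is removed, clipping the outline — area = 92.00 mm². Checking containment: the cross-section at z = 20.76 is a subset of the cross-section at z = 14.16.

entirely on top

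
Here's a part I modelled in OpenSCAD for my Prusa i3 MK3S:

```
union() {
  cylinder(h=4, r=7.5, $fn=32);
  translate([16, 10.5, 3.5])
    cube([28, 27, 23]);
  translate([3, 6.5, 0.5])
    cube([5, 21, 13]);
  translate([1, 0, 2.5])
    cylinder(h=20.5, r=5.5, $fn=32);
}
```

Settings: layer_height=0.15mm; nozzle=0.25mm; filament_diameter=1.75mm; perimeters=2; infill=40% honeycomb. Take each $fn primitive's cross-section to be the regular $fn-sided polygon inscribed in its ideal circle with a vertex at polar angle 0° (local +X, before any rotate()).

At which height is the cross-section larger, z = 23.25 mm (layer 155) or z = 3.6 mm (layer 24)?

Layer 155 (z = 23.25): the cylinder is absent (z outside [0, 4]); the cube at (16, 10.5) (footprint 28×27) is included at this height (area 756.00 mm²); the cube at (3, 6.5) is absent (z outside [0.5, 13.5]); the cylinder at (1, 0) is absent (z outside [2.5, 23]); Taking the union: only the 28×27 cube at (16, 10.5) is present, so the union is just that shape — area = 756.00 mm². So its area = 756.00 mm². Layer 24 (z = 3.6): the r=7.5 cylinder gives a regular 32-gon of circumradius 7.5 (constant along its height) (area = (32/2)·7.500²·sin(360°/32) = 175.58 mm²); the cube at (16, 10.5) is present — its section is the full 28×27 rectangle (area 756.00 mm²); the 5×21 cube at (3, 6.5) contributes its full rectangle (area 105.00 mm²); the r=5.5 cylinder at (1, 0) gives a regular 32-gon of circumradius 5.5 (constant along its height) (area = (32/2)·5.500²·sin(360°/32) = 94.42 mm²); Combining (union): the regions partially overlap — summed areas 1131.01 mm² minus the doubly-counted overlap 94.54 mm² gives 1036.46 mm² — area = 1036.46 mm². So its area = 1036.46 mm². Layer 24 is larger (1036.46 vs 756.00 mm²).

layer 24 (z = 3.6 mm)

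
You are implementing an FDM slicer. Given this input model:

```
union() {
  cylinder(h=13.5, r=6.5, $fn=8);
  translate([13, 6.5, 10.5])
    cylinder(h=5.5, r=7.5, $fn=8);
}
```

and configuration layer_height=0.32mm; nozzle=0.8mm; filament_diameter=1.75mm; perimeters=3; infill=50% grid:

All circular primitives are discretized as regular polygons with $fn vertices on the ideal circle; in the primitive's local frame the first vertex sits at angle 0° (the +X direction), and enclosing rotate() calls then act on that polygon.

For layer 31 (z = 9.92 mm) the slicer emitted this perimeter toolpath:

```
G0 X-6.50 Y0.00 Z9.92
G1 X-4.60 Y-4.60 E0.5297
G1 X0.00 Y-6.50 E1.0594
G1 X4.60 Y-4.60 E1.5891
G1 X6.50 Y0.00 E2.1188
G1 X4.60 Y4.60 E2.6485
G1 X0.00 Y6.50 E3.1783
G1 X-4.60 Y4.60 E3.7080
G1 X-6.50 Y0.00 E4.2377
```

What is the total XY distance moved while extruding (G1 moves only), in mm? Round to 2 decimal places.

39.82 mm

Sum the Euclidean lengths of each G1 segment: total = 39.82 mm.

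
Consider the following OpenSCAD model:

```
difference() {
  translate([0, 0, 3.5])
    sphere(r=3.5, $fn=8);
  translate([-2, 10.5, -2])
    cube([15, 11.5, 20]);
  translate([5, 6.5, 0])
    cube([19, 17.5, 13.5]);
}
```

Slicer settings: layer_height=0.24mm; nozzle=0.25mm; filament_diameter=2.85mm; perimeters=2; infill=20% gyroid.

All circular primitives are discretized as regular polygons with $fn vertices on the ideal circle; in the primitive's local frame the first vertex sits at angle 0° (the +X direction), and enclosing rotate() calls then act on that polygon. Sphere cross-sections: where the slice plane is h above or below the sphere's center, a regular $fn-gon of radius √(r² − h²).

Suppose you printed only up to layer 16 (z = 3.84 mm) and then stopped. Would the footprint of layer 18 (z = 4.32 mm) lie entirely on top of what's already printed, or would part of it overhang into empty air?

entirely on top

Compare the two slices. At z = 3.84: the sphere: section is a regular 8-gon, circumradius = √(r²−h²) = √(3.5²−0.34²) = 3.483 (area = (8/2)·3.483²·sin(360°/8) = 34.32 mm²); the cube at (-2, 10.5) (footprint 15×11.5) is included at this height (area 172.50 mm²); the cube at (5, 6.5) is present — its section is the full 19×17.5 rectangle (area 332.50 mm²); Subtracting the remaining from the first: starting from the r=3.5 sphere (34.32 mm²), the 15×11.5 cube at (-2, 10.5) misses the remaining region (no effect); the 19×17.5 cube at (5, 6.5) misses the remaining region (no effect) — area = 34.32 mm². At z = 4.32: the sphere: section is a regular 8-gon, circumradius = √(r²−h²) = √(3.5²−0.82²) = 3.403 (area = (8/2)·3.403²·sin(360°/8) = 32.75 mm²); the cube at (-2, 10.5) (footprint 15×11.5) is included at this height (area 172.50 mm²); the cube at (5, 6.5) is present — its section is the full 19×17.5 rectangle (area 332.50 mm²); After the difference (first − rest): starting from the r=3.5 sphere (32.75 mm²), the 15×11.5 cube at (-2, 10.5) misses the remaining region (no effect); the 19×17.5 cube at (5, 6.5) misses the remaining region (no effect) — area = 32.75 mm². Checking containment: the cross-section at z = 4.32 is a subset of the cross-section at z = 3.84.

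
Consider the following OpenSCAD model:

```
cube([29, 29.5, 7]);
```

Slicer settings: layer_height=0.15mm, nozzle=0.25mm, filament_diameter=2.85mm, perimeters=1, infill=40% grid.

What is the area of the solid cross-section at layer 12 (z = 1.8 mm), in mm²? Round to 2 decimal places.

At z = 1.8 mm: the cube is present — its section is the full 29×29.5 rectangle (area 855.50 mm²). Overall, the cross-section is a single solid region. Net area = 855.50 mm².

855.50 mm²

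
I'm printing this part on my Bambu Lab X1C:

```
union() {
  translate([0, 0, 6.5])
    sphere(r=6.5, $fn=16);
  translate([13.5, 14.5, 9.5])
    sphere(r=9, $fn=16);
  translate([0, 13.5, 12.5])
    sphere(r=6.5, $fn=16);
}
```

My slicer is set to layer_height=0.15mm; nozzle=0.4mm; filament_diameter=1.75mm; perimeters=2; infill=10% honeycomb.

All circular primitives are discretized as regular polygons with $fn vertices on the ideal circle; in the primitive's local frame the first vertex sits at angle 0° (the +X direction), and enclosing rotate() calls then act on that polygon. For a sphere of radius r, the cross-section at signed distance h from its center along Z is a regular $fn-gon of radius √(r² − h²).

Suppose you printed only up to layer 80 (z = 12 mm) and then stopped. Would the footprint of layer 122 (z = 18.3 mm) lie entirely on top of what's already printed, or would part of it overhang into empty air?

entirely on top

Compare the two slices. At z = 12: the sphere: section is a regular 16-gon, circumradius = √(r²−h²) = √(6.5²−5.5²) = 3.464 (area = (16/2)·3.464²·sin(360°/16) = 36.74 mm²); the r=9 sphere at (13.5, 14.5) contributes a regular 16-gon of circumradius √(9²−2.5²) = 8.646 (area = (16/2)·8.646²·sin(360°/16) = 228.84 mm²); the sphere at (0, 13.5): section is a regular 16-gon, circumradius = √(r²−h²) = √(6.5²−0.5²) = 6.481 (area = (16/2)·6.481²·sin(360°/16) = 128.58 mm²); Taking the union: the regions partially overlap — summed areas 394.16 mm² minus the doubly-counted overlap 5.87 mm² gives 388.29 mm² — area = 388.29 mm². At z = 18.3: the sphere is not intersected at this z (|z−center|=11.800 > r=6.5); the sphere at (13.5, 14.5): section is a regular 16-gon, circumradius = √(r²−h²) = √(9²−8.8²) = 1.887 (area = (16/2)·1.887²·sin(360°/16) = 10.90 mm²); the sphere at (0, 13.5): section is a regular 16-gon, circumradius = √(r²−h²) = √(6.5²−5.8²) = 2.934 (area = (16/2)·2.934²·sin(360°/16) = 26.36 mm²); Merging all regions: the 2 present regions are separate (no shared area or edge), so areas and boundary lengths simply add and each stays a separate island — area = 37.26 mm². Checking containment: the cross-section at z = 18.3 is a subset of the cross-section at z = 12.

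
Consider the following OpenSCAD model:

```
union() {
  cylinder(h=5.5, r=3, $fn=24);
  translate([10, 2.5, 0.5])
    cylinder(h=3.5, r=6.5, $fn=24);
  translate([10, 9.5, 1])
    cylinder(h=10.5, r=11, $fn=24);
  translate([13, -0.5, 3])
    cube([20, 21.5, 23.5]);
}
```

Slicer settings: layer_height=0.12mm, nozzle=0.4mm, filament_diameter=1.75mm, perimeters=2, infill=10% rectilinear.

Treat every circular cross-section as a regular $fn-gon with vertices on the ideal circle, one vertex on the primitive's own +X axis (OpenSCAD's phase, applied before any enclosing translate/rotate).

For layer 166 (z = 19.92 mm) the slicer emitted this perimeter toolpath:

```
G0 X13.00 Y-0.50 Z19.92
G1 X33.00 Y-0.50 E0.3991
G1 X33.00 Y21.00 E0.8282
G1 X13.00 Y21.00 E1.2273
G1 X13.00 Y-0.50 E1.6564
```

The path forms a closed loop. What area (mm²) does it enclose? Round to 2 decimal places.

430.00 mm²

Apply the shoelace formula to the sequence of (X, Y) vertices; enclosed area = 430.00 mm².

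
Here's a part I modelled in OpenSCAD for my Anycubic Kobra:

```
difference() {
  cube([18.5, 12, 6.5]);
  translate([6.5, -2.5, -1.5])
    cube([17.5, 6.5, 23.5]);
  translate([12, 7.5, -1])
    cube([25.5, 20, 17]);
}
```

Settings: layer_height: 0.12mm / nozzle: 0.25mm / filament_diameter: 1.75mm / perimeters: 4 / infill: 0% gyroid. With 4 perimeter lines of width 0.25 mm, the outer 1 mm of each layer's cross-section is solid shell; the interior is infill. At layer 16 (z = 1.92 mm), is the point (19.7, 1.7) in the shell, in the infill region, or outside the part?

At z = 1.92 mm: the cube (footprint 18.5×12) is included at this height; the cube at (6.5, -2.5) is present — its section is the full 17.5×6.5 rectangle; the cube at (12, 7.5) is present — its section is the full 25.5×20 rectangle; Taking the first minus the rest: starting from the 18.5×12 cube, the 17.5×6.5 cube at (6.5, -2.5) partially overlaps it — only the 48.00 mm² overlap (of its 113.75 mm²) is removed, clipping the outline; the 25.5×20 cube at (12, 7.5) partially overlaps it — only the 29.25 mm² overlap (of its 510.00 mm²) is removed, clipping the outline — 1 connected region. Overall, the cross-section is a single solid region. The nearest boundary edge runs (18.50, 7.50)→(18.50, 4.00); distance from the point to it = 2.59 mm. The point is not inside any of the regions above, so it lies outside the cross-section (2.59 mm from the nearest boundary).

outside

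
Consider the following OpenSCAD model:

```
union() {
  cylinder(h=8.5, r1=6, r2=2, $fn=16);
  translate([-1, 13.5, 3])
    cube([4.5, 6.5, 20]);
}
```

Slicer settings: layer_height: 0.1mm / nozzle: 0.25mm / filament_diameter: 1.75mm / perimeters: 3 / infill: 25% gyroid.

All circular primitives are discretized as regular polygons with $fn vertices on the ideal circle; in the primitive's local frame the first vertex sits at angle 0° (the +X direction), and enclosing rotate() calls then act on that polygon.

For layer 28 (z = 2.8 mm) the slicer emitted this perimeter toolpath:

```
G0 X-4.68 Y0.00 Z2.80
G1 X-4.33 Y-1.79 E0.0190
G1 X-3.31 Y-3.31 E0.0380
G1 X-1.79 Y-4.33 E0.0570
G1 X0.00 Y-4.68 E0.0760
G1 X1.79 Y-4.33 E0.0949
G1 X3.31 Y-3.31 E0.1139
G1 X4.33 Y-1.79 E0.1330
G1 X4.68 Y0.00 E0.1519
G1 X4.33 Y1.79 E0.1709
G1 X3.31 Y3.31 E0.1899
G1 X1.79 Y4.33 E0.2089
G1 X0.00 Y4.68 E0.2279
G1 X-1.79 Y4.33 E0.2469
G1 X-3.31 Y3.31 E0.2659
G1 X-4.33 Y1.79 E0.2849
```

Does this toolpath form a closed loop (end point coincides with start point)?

Start point (G0): (-4.68, 0.00). End point (last G1): the path does not return to the start — open.

no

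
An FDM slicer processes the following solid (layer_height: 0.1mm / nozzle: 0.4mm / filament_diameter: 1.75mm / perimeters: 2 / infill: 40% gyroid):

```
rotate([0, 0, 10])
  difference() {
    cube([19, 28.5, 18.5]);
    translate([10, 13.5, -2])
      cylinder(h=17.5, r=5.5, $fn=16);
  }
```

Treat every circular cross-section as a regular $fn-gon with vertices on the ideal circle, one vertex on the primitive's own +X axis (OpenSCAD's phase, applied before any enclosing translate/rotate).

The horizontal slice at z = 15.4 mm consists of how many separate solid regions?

1

At z = 15.4 mm: the cube (footprint 19×28.5) is included at this height; the cylinder at (10, 13.5): section is a regular 16-gon, circumradius r=5.5; After the difference (first − rest): starting from the 19×28.5 cube, the r=5.5 cylinder at (10, 13.5) lies wholly inside it (removes its full 92.61 mm² and its 34.34 mm outline becomes a hole wall) — 1 connected region with 1 hole; (rotated 10° about Z; rotation is an isometry so areas/perimeters/island counts are preserved). The result has 1 disconnected region.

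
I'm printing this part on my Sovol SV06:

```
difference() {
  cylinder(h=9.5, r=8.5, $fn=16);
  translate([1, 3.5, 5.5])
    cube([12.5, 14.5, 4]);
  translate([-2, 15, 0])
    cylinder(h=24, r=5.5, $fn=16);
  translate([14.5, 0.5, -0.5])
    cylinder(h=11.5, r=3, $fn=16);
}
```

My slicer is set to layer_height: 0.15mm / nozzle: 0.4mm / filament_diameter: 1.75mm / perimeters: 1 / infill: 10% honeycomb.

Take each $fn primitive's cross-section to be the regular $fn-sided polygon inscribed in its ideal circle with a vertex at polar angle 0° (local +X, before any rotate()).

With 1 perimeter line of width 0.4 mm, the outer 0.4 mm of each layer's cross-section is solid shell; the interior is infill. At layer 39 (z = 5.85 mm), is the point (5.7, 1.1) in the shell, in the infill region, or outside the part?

infill

At z = 5.85 mm: the r=8.5 cylinder gives a regular 16-gon of circumradius 8.5 (constant along its height); the 12.5×14.5 cube at (1, 3.5) contributes its full rectangle; the r=5.5 cylinder at (-2, 15) gives a regular 16-gon of circumradius 5.5 (constant along its height); the cylinder at (14.5, 0.5): section is a regular 16-gon, circumradius r=3; Taking the first minus the rest: starting from the r=8.5 cylinder, the 12.5×14.5 cube at (1, 3.5) partially overlaps it — only the 21.88 mm² overlap (of its 181.25 mm²) is removed, clipping the outline; the r=5.5 cylinder at (-2, 15) misses the remaining region (no effect); the r=3 cylinder at (14.5, 0.5) misses the remaining region (no effect) — 1 connected region. Overall, the cross-section is a single solid region. The nearest boundary edge runs (1.00, 3.50)→(7.69, 3.50); distance from the point to it = 2.40 mm. The point is inside the cross-section and 2.40 mm from the nearest boundary — more than the 0.4 mm shell width (1 × 0.4), so it's in the infill interior.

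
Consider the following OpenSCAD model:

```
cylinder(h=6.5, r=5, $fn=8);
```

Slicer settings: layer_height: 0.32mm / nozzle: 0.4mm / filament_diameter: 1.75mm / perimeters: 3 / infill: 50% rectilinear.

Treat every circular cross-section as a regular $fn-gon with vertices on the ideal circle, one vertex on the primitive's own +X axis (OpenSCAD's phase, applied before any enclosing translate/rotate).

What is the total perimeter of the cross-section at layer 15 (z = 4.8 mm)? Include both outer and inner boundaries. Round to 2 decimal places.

30.61 mm

At z = 4.8 mm: the cylinder: section is a regular 8-gon, circumradius r=5 (perimeter = 2·8·5.000·sin(180°/8) = 30.61 mm). Overall, the cross-section is a single solid region. Total boundary length (outer) = 30.61 mm.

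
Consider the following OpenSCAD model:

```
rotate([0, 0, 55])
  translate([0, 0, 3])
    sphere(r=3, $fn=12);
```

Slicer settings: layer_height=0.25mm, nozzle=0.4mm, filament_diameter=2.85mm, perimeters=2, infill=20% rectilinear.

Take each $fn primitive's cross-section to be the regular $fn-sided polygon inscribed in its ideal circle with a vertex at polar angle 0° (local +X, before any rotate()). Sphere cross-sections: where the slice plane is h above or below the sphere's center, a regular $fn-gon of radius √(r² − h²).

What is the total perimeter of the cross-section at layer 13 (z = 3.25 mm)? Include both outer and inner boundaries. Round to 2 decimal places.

18.57 mm

At z = 3.25 mm: the r=3 sphere slices to a regular 12-gon of circumradius 2.990 (√(r²−h²) with h=0.25 from center) (perimeter = 2·12·2.990·sin(180°/12) = 18.57 mm); (whole slice rotated 55° about Z — lengths, areas and connectivity unchanged). Overall, the cross-section is a single solid region. Total boundary length (outer) = 18.57 mm.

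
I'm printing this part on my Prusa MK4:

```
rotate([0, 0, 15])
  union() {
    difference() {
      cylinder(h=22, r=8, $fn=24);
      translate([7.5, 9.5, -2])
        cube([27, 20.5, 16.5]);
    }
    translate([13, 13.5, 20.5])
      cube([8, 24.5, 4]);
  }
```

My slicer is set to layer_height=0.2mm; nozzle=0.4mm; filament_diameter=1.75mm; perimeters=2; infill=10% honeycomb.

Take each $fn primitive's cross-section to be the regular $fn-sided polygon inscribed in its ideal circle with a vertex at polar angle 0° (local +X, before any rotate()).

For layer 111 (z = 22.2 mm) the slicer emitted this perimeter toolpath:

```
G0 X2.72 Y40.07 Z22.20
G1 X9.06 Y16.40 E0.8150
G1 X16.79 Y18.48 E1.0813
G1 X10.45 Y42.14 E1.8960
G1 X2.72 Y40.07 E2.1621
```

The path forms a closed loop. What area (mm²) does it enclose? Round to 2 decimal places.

Apply the shoelace formula to the sequence of (X, Y) vertices; enclosed area = 196.09 mm².

196.09 mm²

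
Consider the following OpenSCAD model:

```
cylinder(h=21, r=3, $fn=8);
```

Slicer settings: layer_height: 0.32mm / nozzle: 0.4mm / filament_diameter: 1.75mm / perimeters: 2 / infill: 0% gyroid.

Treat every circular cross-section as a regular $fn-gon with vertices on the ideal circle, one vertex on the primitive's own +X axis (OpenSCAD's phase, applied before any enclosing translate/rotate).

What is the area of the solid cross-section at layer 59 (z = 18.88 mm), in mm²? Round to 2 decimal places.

25.46 mm²

At z = 18.88 mm: the r=3 cylinder contributes a regular 8-gon of circumradius 3 (area = (8/2)·3.000²·sin(360°/8) = 25.46 mm²). Overall, the cross-section is a single solid region. Net area = 25.46 mm².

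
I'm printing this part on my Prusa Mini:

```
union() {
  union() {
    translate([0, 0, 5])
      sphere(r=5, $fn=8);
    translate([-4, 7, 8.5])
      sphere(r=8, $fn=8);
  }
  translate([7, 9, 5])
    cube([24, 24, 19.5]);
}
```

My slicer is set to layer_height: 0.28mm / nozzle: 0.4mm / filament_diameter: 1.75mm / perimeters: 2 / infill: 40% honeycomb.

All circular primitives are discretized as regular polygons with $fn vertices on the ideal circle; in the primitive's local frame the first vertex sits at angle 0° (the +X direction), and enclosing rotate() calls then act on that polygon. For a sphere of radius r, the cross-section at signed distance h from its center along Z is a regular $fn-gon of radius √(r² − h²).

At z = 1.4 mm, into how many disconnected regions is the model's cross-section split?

At z = 1.4 mm: the r=5 sphere contributes a regular 8-gon of circumradius √(5²−3.6²) = 3.470; the sphere at (-4, 7): section is a regular 8-gon, circumradius = √(r²−h²) = √(8²−7.1²) = 3.686; Combining (union): the 2 present regions are separate (no shared area or edge), so areas and boundary lengths simply add and each stays a separate island — 2 connected regions; the cube at (7, 9) is absent (z outside [5, 24.5]); Merging all regions: only the result so far is present, so the union is just that shape — 2 connected regions. The result has 2 disconnected regions.

2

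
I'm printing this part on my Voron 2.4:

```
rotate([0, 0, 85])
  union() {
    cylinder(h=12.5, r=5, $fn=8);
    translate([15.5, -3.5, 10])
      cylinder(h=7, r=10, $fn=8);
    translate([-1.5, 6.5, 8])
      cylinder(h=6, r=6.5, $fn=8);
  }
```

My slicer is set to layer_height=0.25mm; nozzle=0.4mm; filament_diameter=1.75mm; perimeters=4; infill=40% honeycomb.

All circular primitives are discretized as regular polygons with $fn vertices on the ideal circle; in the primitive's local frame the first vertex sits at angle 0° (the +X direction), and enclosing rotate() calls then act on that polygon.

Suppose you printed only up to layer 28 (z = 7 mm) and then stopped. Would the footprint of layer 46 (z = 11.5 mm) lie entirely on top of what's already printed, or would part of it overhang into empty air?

part overhangs

Compare the two slices. At z = 7: the r=5 cylinder gives a regular 8-gon of circumradius 5 (constant along its height) (area = (8/2)·5.000²·sin(360°/8) = 70.71 mm²); the cylinder at (15.5, -3.5) is absent (z outside [10, 17]); the cylinder at (-1.5, 6.5) is not intersected at this z (z outside [8, 14]); Taking the union: only the r=5 cylinder is present, so the union is just that shape — area = 70.71 mm²; (whole slice rotated 85° about Z — lengths, areas and connectivity unchanged). At z = 11.5: the r=5 cylinder contributes a regular 8-gon of circumradius 5 (area = (8/2)·5.000²·sin(360°/8) = 70.71 mm²); the r=10 cylinder at (15.5, -3.5) contributes a regular 8-gon of circumradius 10 (area = (8/2)·10.000²·sin(360°/8) = 282.84 mm²); the r=6.5 cylinder at (-1.5, 6.5) gives a regular 8-gon of circumradius 6.5 (constant along its height) (area = (8/2)·6.500²·sin(360°/8) = 119.50 mm²); Merging all regions: the regions partially overlap — summed areas 473.05 mm² minus the doubly-counted overlap 25.19 mm² gives 447.86 mm² — area = 447.86 mm²; (rotated 85° about Z; rotation is an isometry so areas/perimeters/island counts are preserved). Checking containment: at z = 11.5 the cross-section extends beyond the z = 7 cross-section by about 377.15 mm².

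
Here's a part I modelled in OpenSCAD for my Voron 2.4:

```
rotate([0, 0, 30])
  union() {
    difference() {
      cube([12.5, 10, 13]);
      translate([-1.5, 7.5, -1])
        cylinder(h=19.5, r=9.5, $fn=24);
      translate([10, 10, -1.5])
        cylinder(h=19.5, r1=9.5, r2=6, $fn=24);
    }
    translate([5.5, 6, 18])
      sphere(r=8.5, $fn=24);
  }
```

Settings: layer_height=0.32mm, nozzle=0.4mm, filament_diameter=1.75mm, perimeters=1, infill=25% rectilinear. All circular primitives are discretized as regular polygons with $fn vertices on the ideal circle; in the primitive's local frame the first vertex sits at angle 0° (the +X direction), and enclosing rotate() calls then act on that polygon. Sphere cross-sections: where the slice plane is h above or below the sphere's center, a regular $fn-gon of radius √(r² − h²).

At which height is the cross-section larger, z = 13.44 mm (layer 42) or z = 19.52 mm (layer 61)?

Layer 42 (z = 13.44): the cube is not intersected at this z (z outside [0, 13]); the r=9.5 cylinder at (-1.5, 7.5) contributes a regular 24-gon of circumradius 9.5 (area = (24/2)·9.500²·sin(360°/24) = 280.30 mm²); the cone at (10, 10): at t=0.766 of its height the radius interpolates to r₁+(r₂−r₁)t = 6.818, giving a regular 24-gon of that circumradius (area = (24/2)·6.818²·sin(360°/24) = 144.39 mm²); Taking the first minus the rest: the first operand is absent here, so nothing remains; the r=8.5 sphere at (5.5, 6) slices to a regular 24-gon of circumradius 7.173 (√(r²−h²) with h=4.56 from center) (area = (24/2)·7.173²·sin(360°/24) = 159.81 mm²); Taking the union: only the r=8.5 sphere at (5.5, 6) is present, so the union is just that shape — area = 159.81 mm²; (whole slice rotated 30° about Z — lengths, areas and connectivity unchanged). So its area = 159.81 mm². Layer 61 (z = 19.52): the cube is not intersected at this z (z outside [0, 13]); the cylinder at (-1.5, 7.5) does not reach this height (z outside [-1, 18.5]); the cone at (10, 10) is not intersected at this z (z outside [-1.5, 18]); Subtracting the remaining from the first: the first operand is absent here, so nothing remains; the sphere at (5.5, 6): section is a regular 24-gon, circumradius = √(r²−h²) = √(8.5²−1.52²) = 8.363 (area = (24/2)·8.363²·sin(360°/24) = 217.22 mm²); Merging all regions: only the r=8.5 sphere at (5.5, 6) is present, so the union is just that shape — area = 217.22 mm²; (rotated 30° about Z; rotation is an isometry so areas/perimeters/island counts are preserved). So its area = 217.22 mm². Layer 61 is larger (217.22 vs 159.81 mm²).

layer 61 (z = 19.52 mm)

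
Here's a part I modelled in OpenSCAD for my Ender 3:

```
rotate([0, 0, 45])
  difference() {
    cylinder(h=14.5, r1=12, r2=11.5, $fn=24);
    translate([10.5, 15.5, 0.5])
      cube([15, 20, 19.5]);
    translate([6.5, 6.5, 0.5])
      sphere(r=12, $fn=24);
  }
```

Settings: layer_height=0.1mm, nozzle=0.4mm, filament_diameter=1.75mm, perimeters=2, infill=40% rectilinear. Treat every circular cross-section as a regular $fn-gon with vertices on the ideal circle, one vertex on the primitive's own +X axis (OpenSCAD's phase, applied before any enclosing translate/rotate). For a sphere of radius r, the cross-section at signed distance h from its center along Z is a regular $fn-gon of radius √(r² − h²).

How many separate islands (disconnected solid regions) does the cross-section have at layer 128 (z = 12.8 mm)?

At z = 12.8 mm: the cone: at t=0.883 of its height the radius interpolates to r₁+(r₂−r₁)t = 11.559, giving a regular 24-gon of that circumradius; the cube at (10.5, 15.5) (footprint 15×20) is included at this height; the sphere at (6.5, 6.5) does not reach this height (|z−center|=12.300 > r=12); Taking the first minus the rest: starting from the cone, the 15×20 cube at (10.5, 15.5) misses the remaining region (no effect) — 1 connected region; (whole slice rotated 45° about Z — lengths, areas and connectivity unchanged). Overall, the cross-section is a single solid region. Island count = 1.

1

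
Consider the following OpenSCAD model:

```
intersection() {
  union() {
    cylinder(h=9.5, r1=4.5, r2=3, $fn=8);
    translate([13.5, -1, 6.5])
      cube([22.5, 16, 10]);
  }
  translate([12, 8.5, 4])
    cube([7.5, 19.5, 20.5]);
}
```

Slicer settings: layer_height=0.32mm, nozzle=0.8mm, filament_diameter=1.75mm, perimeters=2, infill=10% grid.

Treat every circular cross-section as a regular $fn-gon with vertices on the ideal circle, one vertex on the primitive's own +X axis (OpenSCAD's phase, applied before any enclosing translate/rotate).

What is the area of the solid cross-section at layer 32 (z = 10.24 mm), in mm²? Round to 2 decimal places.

39.00 mm²

At z = 10.24 mm: the cone is not intersected at this z (z outside [0, 9.5]); the 22.5×16 cube at (13.5, -1) contributes its full rectangle (area 360.00 mm²); Combining (union): only the 22.5×16 cube at (13.5, -1) is present, so the union is just that shape — area = 360.00 mm²; the cube at (12, 8.5) is present — its section is the full 7.5×19.5 rectangle (area 146.25 mm²); After intersecting: the 7.5×19.5 cube at (12, 8.5) partially overlaps that combined region; clipping to the common part keeps 39.00 mm² — area = 39.00 mm². Overall, the cross-section is a single solid region. Net area = 39.00 mm².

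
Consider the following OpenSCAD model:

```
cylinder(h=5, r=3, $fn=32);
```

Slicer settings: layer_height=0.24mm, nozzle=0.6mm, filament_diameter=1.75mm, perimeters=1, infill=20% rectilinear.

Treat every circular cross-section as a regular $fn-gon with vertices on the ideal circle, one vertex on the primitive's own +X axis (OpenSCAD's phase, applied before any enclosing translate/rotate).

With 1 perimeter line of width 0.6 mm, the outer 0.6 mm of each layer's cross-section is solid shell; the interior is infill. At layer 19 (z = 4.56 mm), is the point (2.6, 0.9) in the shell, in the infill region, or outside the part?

shell

At z = 4.56 mm: the r=3 cylinder gives a regular 32-gon of circumradius 3 (constant along its height). Overall, the cross-section is a single solid region. The nearest boundary edge runs (2.94, 0.59)→(2.77, 1.15); distance from the point to it = 0.24 mm. The point is inside the cross-section, 0.24 mm from the nearest boundary — within the 0.6 mm shell band (1 × 0.6).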